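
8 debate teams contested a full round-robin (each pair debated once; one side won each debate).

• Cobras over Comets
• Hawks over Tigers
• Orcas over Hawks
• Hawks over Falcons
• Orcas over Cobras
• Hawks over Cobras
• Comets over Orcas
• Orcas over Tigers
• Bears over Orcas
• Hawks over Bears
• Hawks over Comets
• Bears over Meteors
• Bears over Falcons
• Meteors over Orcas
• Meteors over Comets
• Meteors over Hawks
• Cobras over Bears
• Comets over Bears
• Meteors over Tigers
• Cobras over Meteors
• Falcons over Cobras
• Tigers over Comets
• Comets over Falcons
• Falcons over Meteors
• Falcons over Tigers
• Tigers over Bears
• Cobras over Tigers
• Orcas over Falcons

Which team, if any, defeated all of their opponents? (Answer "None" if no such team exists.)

Highest win total is Hawks with 5 (out of 7 possible).
Hawks lost to Orcas, Meteors, so no team went undefeated.

None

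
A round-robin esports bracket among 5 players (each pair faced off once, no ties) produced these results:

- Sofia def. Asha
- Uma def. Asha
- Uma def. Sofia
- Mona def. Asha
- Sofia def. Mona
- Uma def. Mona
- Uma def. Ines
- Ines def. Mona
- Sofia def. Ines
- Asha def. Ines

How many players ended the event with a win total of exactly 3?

Win totals: Sofia 3, Asha 1, Mona 1, Ines 1, Uma 4.
Exactly 3: Sofia — 1 player.

1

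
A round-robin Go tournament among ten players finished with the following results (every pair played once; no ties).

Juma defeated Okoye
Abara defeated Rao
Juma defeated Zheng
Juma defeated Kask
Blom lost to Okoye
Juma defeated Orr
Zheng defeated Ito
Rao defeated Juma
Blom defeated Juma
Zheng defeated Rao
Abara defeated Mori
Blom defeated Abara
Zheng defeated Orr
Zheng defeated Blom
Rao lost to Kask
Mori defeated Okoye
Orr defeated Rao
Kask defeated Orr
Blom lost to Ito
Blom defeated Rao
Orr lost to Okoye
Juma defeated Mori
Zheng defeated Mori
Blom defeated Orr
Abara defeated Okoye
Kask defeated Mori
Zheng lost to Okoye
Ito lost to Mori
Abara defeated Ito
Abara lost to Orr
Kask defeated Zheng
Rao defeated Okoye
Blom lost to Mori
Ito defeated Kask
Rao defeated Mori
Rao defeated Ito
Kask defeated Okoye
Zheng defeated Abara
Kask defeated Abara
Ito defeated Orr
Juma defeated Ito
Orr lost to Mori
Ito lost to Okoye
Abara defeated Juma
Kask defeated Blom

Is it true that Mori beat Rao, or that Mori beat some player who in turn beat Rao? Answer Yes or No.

Yes

Mori did not beat Rao directly.
Mori beat Ito, Orr, Okoye, Blom. Of those, Orr beat Rao.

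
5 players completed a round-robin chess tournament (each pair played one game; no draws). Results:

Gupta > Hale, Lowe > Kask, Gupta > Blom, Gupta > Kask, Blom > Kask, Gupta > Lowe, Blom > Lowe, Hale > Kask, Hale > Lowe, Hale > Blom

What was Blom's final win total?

2

Blom's results: beat Lowe, Kask; lost to Gupta, Hale.
That is 2 wins.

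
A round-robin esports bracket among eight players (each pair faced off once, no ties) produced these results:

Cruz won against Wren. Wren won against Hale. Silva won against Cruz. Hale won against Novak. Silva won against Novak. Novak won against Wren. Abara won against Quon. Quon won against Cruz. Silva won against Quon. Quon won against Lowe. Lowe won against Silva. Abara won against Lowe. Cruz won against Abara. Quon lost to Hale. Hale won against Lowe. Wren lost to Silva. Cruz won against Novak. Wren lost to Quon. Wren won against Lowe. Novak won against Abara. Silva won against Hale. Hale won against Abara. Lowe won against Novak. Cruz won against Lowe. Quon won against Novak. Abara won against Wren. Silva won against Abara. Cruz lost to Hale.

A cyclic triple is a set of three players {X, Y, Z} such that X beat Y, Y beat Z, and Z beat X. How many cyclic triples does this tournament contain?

Win totals: Abara 3, Quon 4, Cruz 4, Wren 2, Lowe 2, Hale 5, Novak 2, Silva 6.
A player with w wins dominates both others in C(w,2) triples; summing gives 3 + 6 + 6 + 1 + 1 + 10 + 1 + 15 = 43 transitive triples.
Total triples C(8,3) = 56, so cyclic triples = 56 − 43 = 13.

13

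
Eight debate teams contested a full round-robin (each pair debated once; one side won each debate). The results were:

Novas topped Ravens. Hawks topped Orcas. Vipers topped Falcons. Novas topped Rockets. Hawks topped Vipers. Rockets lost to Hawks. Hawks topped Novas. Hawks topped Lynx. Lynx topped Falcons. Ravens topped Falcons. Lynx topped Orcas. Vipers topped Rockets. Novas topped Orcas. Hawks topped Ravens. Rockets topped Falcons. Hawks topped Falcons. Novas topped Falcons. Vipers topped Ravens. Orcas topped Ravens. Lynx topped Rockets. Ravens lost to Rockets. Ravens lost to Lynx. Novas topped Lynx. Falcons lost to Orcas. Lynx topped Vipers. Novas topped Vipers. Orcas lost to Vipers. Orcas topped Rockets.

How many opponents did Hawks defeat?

Hawks' results: beat Novas, Vipers, Falcons, Ravens, Orcas, Rockets, Lynx; lost to no one.
That is 7 wins.

7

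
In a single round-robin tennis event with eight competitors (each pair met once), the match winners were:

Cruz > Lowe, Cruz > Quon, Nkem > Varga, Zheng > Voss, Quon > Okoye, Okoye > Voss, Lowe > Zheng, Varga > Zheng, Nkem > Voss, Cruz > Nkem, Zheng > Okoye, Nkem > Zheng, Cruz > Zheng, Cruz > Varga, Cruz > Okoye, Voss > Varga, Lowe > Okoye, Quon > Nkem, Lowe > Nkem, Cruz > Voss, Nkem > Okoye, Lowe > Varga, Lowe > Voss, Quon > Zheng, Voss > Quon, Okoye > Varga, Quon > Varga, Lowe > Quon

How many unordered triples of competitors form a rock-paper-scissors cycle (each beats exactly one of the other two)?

Win totals: Voss 2, Nkem 4, Varga 1, Okoye 2, Quon 4, Zheng 2, Lowe 6, Cruz 7.
A competitor with w wins dominates both others in C(w,2) triples; summing gives 1 + 6 + 0 + 1 + 6 + 1 + 15 + 21 = 51 transitive triples.
Total triples C(8,3) = 56, so cyclic triples = 56 − 51 = 5.

5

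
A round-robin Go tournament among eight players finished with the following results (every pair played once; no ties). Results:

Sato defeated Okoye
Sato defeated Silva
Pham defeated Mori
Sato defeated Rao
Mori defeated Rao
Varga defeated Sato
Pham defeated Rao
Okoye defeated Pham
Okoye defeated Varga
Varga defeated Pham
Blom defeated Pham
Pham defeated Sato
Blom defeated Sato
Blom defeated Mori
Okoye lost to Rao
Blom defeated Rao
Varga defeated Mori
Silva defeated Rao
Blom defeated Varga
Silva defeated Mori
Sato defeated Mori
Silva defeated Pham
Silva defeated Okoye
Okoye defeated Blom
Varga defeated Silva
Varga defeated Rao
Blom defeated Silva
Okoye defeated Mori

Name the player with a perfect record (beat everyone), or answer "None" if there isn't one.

None

Highest win total is Blom with 6 (out of 7 possible).
Blom lost to Okoye, so no player went undefeated.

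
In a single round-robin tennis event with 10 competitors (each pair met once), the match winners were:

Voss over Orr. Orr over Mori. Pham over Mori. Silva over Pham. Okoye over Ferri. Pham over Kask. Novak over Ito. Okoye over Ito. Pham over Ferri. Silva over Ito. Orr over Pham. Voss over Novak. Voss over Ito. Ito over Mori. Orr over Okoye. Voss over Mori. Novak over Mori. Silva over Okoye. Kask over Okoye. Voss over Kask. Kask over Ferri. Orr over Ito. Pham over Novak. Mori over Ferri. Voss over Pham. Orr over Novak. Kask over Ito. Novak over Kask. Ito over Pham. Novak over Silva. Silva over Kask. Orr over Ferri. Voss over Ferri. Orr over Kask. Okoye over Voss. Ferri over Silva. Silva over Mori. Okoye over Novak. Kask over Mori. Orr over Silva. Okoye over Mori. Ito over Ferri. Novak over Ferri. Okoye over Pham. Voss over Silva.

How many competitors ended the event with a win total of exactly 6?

Win totals: Ferri 1, Okoye 6, Ito 3, Pham 4, Mori 1, Kask 4, Voss 8, Novak 5, Orr 8, Silva 5.
Exactly 6: Okoye — 1 competitor.

1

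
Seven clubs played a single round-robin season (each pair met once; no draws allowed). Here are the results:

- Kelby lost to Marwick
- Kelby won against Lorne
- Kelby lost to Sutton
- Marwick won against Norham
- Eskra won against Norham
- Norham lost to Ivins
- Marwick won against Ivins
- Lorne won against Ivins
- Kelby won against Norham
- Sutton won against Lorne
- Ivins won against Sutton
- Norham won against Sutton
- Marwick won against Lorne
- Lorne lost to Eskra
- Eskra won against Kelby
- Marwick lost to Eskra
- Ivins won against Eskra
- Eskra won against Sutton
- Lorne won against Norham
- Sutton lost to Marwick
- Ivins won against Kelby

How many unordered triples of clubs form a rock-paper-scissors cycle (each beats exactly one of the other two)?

Win totals: Marwick 5, Lorne 2, Sutton 2, Ivins 4, Norham 1, Kelby 2, Eskra 5.
A club with w wins dominates both others in C(w,2) triples; summing gives 10 + 1 + 1 + 6 + 0 + 1 + 10 = 29 transitive triples.
Total triples C(7,3) = 35, so cyclic triples = 35 − 29 = 6.

6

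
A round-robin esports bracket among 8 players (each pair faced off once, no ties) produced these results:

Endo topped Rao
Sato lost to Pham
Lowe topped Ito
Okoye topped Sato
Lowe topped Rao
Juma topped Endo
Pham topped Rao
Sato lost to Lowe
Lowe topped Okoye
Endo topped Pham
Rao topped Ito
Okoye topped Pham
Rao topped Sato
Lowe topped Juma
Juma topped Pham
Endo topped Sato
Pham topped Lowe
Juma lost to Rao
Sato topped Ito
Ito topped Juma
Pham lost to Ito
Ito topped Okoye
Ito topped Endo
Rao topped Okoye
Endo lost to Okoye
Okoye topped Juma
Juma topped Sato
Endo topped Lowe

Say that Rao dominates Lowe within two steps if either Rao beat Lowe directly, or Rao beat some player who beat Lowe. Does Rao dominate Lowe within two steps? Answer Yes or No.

No

Rao did not beat Lowe directly.
Rao beat Juma, Sato, Ito, Okoye, but each of them lost to Lowe. No two-step path.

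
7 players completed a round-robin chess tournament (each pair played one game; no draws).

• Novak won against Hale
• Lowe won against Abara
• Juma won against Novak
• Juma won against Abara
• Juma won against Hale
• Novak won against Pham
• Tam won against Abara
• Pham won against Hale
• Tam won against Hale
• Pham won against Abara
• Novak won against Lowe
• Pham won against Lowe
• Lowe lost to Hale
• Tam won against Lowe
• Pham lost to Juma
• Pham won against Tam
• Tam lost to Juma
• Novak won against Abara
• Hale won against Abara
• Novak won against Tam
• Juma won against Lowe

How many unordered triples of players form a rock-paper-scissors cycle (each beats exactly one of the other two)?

Win totals: Novak 5, Lowe 1, Abara 0, Pham 4, Hale 2, Juma 6, Tam 3.
A player with w wins dominates both others in C(w,2) triples; summing gives 10 + 0 + 0 + 6 + 1 + 15 + 3 = 35 transitive triples.
Total triples C(7,3) = 35, so cyclic triples = 35 − 35 = 0.

0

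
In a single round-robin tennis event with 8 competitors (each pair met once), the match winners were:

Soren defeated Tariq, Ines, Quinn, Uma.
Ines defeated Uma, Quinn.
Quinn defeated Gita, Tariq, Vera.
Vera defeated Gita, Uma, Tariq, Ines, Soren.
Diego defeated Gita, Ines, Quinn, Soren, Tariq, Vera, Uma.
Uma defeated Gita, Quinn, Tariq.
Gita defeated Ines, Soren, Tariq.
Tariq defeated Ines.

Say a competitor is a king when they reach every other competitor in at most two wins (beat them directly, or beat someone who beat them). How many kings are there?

1

Tariq cannot reach Soren, Diego, Gita, Vera in two steps.
Uma cannot reach Diego in two steps.
Ines cannot reach Soren, Diego in two steps.
Soren cannot reach Diego in two steps.
Diego reaches everyone (king).
Gita cannot reach Diego, Vera in two steps.
Quinn cannot reach Diego in two steps.
Vera cannot reach Diego in two steps.
Kings: Diego — 1.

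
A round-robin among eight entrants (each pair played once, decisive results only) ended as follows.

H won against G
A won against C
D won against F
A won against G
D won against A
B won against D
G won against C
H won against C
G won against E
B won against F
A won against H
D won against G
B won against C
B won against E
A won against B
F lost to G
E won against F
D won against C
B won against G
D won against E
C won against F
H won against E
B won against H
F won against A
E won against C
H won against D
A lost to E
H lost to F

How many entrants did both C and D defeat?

C beat: F.
D beat: A, C, E, F, G.
Both beat: F — 1.

1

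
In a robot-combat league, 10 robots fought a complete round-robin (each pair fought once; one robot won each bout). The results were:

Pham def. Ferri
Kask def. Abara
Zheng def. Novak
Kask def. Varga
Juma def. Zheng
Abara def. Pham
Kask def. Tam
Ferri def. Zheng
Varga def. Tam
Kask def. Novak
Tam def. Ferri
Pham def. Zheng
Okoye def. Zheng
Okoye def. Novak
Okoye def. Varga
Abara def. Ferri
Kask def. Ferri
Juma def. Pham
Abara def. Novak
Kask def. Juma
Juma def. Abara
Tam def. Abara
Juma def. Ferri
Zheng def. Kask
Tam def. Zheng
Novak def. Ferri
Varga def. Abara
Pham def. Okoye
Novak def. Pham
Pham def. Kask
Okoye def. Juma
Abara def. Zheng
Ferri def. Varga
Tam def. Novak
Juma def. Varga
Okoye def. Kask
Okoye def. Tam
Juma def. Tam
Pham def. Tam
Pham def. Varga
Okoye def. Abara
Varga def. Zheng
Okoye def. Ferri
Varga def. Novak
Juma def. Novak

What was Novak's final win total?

Novak's results: beat Ferri, Pham; lost to Zheng, Varga, Kask, Okoye, Abara, Tam, Juma.
That is 2 wins.

2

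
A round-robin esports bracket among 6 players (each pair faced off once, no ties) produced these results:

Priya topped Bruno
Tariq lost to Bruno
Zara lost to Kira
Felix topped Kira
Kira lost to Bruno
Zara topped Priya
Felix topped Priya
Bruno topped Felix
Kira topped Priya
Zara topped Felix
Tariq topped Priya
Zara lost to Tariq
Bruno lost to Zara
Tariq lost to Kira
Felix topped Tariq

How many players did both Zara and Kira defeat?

1

Zara beat: Bruno, Priya, Felix.
Kira beat: Zara, Priya, Tariq.
Both beat: Priya — 1.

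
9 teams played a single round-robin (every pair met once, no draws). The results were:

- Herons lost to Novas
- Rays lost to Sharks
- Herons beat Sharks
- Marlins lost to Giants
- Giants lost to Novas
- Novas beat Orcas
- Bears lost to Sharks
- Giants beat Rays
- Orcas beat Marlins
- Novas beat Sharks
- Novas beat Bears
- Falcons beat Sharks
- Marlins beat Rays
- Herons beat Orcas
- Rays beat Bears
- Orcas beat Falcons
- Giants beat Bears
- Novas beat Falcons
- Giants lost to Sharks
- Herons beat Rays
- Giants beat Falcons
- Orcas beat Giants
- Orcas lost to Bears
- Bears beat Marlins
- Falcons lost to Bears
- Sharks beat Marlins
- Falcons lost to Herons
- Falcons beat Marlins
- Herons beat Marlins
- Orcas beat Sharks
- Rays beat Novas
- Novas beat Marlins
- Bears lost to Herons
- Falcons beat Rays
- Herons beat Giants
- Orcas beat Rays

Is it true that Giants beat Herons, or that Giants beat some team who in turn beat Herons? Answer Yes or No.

Giants did not beat Herons directly.
Giants beat Bears, Marlins, Falcons, Rays, but each of them lost to Herons. No two-step path.

No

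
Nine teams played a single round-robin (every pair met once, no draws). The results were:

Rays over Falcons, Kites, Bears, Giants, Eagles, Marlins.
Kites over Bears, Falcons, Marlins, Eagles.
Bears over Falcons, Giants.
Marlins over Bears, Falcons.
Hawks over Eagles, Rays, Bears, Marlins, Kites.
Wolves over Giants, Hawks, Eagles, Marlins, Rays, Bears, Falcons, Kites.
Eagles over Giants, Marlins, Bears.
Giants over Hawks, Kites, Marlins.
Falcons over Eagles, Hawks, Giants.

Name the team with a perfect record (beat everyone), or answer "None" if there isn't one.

Wolves has 8 wins out of 8 opponents — a perfect record.

Wolves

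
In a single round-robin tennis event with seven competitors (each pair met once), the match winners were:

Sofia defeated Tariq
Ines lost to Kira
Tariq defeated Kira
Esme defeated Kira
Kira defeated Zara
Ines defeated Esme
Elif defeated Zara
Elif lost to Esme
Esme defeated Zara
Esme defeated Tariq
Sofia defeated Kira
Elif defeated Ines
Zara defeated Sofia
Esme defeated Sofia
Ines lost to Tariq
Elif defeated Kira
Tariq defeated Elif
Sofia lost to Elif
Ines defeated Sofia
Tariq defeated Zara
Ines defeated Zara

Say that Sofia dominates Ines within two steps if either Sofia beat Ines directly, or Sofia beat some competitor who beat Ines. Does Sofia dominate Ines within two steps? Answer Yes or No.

Yes

Sofia did not beat Ines directly.
Sofia beat Kira, Tariq. Of those, Kira beat Ines.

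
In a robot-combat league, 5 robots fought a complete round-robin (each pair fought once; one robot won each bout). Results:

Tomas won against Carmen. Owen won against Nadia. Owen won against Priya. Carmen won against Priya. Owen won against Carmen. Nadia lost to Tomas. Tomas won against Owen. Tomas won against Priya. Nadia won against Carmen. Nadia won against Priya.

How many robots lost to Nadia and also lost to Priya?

0

Nadia beat: Carmen, Priya.
Priya beat: no one.
No one was beaten by both.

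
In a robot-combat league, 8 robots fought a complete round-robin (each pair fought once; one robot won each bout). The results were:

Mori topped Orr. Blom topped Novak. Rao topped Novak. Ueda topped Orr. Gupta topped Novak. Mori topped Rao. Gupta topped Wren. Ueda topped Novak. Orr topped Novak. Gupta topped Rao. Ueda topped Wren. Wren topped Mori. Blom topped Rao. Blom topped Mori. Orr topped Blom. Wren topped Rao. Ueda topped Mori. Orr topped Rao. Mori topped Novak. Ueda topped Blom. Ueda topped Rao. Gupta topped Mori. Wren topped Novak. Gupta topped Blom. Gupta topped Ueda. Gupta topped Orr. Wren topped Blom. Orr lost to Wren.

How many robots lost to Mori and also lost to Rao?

Mori beat: Orr, Novak, Rao.
Rao beat: Novak.
Both beat: Novak — 1.

1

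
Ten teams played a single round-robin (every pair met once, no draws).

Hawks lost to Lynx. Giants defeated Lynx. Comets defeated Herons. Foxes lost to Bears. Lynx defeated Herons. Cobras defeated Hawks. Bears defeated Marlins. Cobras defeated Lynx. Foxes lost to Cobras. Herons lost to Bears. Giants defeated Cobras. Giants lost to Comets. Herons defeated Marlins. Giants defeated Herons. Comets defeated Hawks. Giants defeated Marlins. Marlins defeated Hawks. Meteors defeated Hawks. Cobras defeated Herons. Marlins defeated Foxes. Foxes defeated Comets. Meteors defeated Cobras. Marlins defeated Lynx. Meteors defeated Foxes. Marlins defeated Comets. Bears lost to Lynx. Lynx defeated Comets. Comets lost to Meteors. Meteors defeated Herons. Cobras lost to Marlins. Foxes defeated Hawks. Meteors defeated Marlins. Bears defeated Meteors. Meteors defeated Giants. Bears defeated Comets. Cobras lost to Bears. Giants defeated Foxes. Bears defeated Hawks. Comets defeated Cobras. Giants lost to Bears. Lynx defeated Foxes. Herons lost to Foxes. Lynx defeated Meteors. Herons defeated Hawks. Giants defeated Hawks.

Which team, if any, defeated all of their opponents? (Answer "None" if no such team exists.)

None

Highest win total is Bears with 8 (out of 9 possible).
Bears lost to Lynx, so no team went undefeated.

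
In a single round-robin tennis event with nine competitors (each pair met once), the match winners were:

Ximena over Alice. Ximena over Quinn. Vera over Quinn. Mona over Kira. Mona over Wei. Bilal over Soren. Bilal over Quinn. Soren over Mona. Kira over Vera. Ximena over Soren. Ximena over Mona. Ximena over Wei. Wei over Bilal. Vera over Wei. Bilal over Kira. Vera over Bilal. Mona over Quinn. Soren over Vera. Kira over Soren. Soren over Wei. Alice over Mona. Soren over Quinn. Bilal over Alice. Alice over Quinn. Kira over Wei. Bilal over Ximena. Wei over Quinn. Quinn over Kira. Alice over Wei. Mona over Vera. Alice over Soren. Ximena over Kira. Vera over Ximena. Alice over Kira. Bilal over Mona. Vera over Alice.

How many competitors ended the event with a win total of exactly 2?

1

Win totals: Mona 4, Bilal 6, Quinn 1, Alice 5, Soren 4, Kira 3, Wei 2, Ximena 6, Vera 5.
Exactly 2: Wei — 1 competitor.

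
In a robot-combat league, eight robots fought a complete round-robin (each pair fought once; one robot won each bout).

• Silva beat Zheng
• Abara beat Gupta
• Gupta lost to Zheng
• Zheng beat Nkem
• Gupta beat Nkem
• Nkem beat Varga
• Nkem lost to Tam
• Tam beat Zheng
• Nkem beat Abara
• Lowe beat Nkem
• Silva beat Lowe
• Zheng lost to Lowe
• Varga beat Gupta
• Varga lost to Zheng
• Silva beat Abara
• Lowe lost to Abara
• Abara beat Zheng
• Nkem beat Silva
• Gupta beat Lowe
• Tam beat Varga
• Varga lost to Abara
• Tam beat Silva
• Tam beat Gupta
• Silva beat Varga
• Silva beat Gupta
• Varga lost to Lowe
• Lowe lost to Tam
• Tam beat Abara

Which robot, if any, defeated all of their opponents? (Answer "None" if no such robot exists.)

Tam

Tam has 7 wins out of 7 opponents — a perfect record.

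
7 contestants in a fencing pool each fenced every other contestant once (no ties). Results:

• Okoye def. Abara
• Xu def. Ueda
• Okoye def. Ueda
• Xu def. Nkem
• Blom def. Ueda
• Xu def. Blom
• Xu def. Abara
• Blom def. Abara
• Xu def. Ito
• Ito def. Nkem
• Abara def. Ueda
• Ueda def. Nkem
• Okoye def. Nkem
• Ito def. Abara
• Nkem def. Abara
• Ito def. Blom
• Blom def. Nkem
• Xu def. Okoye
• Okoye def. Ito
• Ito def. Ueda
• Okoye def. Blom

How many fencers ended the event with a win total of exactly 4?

1

Win totals: Blom 3, Ueda 1, Abara 1, Okoye 5, Ito 4, Nkem 1, Xu 6.
Exactly 4: Ito — 1 fencer.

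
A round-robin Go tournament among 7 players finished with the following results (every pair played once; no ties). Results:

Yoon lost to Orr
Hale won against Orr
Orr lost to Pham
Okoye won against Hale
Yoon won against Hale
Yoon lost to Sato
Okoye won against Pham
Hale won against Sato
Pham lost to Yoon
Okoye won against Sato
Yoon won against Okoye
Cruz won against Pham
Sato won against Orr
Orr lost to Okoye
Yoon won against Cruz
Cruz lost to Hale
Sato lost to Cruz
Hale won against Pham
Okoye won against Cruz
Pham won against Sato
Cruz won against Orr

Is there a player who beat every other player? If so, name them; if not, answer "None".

None

Highest win total is Okoye with 5 (out of 6 possible).
Okoye lost to Yoon, so no player went undefeated.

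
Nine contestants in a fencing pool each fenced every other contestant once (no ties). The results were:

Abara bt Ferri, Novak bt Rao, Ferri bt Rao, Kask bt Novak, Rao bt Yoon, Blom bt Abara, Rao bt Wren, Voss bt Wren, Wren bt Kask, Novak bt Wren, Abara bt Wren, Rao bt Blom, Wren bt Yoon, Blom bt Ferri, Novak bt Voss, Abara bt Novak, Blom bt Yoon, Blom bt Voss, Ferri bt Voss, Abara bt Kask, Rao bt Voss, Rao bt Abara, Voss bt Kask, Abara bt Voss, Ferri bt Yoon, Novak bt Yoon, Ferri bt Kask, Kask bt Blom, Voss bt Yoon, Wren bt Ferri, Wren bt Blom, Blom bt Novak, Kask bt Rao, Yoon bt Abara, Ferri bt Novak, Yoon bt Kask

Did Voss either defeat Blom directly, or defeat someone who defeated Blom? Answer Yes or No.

Yes

Voss did not beat Blom directly.
Voss beat Yoon, Wren, Kask. Of those, Wren beat Blom.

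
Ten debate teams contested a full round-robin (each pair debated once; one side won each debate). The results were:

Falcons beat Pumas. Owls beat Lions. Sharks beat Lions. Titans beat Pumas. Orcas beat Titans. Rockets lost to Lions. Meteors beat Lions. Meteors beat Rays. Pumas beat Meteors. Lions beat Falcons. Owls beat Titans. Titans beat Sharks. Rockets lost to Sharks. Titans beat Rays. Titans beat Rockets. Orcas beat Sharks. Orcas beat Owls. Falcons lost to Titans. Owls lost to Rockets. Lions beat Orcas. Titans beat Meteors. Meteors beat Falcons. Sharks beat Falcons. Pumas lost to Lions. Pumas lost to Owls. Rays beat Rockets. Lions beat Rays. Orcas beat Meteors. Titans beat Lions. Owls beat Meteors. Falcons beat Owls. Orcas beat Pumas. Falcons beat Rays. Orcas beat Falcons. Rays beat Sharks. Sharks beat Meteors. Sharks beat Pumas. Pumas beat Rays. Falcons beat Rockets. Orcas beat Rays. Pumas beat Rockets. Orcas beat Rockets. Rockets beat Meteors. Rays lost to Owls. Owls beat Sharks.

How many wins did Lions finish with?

Lions' results: beat Pumas, Falcons, Orcas, Rockets, Rays; lost to Sharks, Owls, Meteors, Titans.
That is 5 wins.

5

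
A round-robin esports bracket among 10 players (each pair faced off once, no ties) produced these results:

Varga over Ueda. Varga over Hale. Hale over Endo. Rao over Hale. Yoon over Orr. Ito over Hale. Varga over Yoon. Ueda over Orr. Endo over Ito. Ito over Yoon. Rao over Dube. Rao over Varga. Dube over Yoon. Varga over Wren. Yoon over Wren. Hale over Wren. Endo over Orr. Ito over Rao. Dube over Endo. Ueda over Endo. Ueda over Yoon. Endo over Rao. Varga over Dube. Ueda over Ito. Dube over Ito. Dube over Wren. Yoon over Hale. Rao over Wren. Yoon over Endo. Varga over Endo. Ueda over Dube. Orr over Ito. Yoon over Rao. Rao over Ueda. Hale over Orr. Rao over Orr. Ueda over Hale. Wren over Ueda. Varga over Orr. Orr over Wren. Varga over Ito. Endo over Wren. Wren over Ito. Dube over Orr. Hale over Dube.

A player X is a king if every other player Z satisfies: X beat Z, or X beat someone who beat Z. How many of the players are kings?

5

Endo reaches everyone (king).
Hale cannot reach Varga in two steps.
Yoon reaches everyone (king).
Ito reaches everyone (king).
Varga reaches everyone (king).
Dube cannot reach Varga in two steps.
Wren cannot reach Varga in two steps.
Ueda cannot reach Varga in two steps.
Orr cannot reach Endo, Varga, Dube in two steps.
Rao reaches everyone (king).
Kings: Endo, Yoon, Ito, Varga, Rao — 5.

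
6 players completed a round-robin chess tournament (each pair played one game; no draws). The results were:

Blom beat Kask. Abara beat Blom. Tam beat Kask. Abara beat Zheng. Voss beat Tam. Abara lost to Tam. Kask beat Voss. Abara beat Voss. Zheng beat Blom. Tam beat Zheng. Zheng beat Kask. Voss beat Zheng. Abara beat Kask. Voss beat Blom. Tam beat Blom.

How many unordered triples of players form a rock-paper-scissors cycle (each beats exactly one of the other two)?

Win totals: Voss 3, Kask 1, Blom 1, Abara 4, Tam 4, Zheng 2.
A player with w wins dominates both others in C(w,2) triples; summing gives 3 + 0 + 0 + 6 + 6 + 1 = 16 transitive triples.
Total triples C(6,3) = 20, so cyclic triples = 20 − 16 = 4.

4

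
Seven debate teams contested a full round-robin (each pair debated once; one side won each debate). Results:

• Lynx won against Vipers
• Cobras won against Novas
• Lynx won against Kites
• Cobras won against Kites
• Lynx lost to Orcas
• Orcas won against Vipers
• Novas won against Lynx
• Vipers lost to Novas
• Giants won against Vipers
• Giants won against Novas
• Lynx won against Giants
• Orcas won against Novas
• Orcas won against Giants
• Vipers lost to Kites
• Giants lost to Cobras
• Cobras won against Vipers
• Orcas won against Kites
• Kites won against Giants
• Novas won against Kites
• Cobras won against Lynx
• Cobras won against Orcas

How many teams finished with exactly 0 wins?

Win totals: Cobras 6, Orcas 5, Kites 2, Novas 3, Vipers 0, Giants 2, Lynx 3.
Exactly 0: Vipers — 1 team.

1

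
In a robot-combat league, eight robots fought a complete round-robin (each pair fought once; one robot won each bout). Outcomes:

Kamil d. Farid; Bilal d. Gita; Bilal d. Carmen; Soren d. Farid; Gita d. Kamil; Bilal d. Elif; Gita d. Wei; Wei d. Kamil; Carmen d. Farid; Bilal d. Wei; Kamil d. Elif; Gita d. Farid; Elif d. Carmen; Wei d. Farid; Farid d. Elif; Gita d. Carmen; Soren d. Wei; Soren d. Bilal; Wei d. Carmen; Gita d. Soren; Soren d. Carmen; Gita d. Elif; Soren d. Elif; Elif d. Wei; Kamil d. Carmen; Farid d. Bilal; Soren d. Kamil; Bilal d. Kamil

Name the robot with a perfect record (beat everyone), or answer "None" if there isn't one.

None

Highest win total is Soren with 6 (out of 7 possible).
Soren lost to Gita, so no robot went undefeated.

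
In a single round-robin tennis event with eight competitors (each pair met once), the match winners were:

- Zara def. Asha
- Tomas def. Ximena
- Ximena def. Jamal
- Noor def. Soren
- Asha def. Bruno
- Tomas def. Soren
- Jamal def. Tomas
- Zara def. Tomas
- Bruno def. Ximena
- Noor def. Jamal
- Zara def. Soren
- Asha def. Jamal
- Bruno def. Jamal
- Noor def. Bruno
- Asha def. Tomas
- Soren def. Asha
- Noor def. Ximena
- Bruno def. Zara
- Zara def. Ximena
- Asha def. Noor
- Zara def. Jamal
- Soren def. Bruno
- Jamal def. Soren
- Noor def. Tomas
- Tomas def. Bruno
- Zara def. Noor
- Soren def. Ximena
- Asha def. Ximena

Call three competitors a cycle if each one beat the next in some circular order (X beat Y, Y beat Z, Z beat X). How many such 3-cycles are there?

Win totals: Ximena 1, Zara 6, Jamal 2, Bruno 3, Noor 5, Tomas 3, Asha 5, Soren 3.
A competitor with w wins dominates both others in C(w,2) triples; summing gives 0 + 15 + 1 + 3 + 10 + 3 + 10 + 3 = 45 transitive triples.
Total triples C(8,3) = 56, so cyclic triples = 56 − 45 = 11.

11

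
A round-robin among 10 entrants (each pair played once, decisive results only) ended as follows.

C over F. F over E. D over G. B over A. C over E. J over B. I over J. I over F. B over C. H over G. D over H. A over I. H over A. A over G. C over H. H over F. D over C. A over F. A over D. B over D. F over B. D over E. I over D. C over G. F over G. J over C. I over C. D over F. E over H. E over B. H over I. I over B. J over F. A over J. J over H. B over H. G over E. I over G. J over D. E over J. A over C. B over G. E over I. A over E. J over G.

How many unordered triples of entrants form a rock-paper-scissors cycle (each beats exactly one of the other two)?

Win totals: A 7, B 5, C 4, D 5, E 4, F 3, G 1, H 4, I 6, J 6.
An entrant with w wins dominates both others in C(w,2) triples; summing gives 21 + 10 + 6 + 10 + 6 + 3 + 0 + 6 + 15 + 15 = 92 transitive triples.
Total triples C(10,3) = 120, so cyclic triples = 120 − 92 = 28.

28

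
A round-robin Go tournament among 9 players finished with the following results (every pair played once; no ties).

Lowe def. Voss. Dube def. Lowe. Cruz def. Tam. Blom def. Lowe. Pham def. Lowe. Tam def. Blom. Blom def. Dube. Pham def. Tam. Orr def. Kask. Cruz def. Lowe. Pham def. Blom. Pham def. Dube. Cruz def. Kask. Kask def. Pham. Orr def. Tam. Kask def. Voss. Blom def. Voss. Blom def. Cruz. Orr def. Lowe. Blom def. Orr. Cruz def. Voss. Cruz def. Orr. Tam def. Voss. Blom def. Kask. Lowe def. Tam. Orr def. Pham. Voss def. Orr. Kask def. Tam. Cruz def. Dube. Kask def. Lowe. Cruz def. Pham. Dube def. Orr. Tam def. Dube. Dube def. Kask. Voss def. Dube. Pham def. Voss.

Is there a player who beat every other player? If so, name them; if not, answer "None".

Highest win total is Cruz with 7 (out of 8 possible).
Cruz lost to Blom, so no player went undefeated.

None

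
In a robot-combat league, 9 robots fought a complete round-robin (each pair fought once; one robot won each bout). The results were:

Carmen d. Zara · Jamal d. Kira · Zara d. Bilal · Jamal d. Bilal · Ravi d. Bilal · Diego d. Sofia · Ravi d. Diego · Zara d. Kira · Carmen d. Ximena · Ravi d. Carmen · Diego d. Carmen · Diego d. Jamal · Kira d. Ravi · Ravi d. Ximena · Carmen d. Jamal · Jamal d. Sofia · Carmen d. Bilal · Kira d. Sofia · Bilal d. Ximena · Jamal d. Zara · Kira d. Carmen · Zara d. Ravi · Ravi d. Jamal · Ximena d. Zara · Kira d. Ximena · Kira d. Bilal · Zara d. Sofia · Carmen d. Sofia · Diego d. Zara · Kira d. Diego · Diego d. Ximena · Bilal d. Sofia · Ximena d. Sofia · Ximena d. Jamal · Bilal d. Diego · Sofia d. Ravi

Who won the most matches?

Win totals: Carmen 5, Zara 4, Kira 6, Ravi 5, Sofia 1, Ximena 3, Diego 5, Bilal 3, Jamal 4.
Kira leads with 6 wins (next highest: 5).

Kira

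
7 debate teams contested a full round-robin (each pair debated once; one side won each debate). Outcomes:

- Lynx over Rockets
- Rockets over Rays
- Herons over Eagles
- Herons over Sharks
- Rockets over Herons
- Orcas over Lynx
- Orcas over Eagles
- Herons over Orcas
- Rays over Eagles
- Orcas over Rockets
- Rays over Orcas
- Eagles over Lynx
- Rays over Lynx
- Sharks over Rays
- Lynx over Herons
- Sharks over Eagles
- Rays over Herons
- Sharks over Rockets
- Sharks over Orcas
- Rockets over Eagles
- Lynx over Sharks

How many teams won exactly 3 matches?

4

Win totals: Rays 4, Rockets 3, Lynx 3, Sharks 4, Eagles 1, Orcas 3, Herons 3.
Exactly 3: Rockets, Lynx, Orcas, Herons — 4 teams.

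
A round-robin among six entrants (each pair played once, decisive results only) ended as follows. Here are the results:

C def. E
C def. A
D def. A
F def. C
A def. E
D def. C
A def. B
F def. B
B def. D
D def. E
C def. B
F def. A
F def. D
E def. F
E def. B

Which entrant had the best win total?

F

Win totals: A 2, B 1, C 3, D 3, E 2, F 4.
F leads with 4 wins (next highest: 3).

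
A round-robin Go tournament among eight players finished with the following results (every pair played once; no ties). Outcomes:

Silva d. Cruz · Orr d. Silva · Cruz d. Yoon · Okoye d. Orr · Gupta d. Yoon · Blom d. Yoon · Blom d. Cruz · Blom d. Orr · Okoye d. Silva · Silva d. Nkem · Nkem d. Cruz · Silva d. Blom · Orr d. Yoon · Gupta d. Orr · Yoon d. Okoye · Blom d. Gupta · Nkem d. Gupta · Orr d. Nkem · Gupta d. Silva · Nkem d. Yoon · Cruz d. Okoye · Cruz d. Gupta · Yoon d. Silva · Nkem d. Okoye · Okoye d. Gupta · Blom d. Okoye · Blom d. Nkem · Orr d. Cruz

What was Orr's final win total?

Orr's results: beat Cruz, Silva, Yoon, Nkem; lost to Blom, Gupta, Okoye.
That is 4 wins.

4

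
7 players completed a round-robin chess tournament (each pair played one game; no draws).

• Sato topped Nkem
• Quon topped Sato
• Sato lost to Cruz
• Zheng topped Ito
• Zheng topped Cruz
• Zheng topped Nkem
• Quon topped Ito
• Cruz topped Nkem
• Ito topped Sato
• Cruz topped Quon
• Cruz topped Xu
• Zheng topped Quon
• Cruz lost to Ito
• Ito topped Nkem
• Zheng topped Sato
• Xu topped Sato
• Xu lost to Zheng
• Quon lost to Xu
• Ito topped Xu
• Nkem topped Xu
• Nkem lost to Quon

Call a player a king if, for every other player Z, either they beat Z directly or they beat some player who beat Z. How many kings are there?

1

Nkem cannot reach Cruz, Zheng, Ito in two steps.
Quon cannot reach Zheng in two steps.
Xu cannot reach Cruz, Zheng in two steps.
Sato cannot reach Quon, Cruz, Zheng, Ito in two steps.
Cruz cannot reach Zheng in two steps.
Zheng reaches everyone (king).
Ito cannot reach Zheng in two steps.
Kings: Zheng — 1.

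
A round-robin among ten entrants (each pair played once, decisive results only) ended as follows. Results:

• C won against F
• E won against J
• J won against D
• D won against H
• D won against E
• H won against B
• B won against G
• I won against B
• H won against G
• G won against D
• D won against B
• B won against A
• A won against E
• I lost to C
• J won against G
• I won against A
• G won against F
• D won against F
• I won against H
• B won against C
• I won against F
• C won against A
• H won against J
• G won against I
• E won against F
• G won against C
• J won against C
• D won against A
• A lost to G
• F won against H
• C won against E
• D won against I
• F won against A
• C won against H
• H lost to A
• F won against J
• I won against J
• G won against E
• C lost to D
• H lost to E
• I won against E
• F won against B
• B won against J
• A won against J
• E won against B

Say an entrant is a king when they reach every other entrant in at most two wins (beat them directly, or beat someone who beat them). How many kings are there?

A cannot reach I in two steps.
B reaches everyone (king).
C cannot reach D in two steps.
D reaches everyone (king).
E cannot reach I in two steps.
F cannot reach I in two steps.
G reaches everyone (king).
H reaches everyone (king).
I reaches everyone (king).
J reaches everyone (king).
Kings: B, D, G, H, I, J — 6.

6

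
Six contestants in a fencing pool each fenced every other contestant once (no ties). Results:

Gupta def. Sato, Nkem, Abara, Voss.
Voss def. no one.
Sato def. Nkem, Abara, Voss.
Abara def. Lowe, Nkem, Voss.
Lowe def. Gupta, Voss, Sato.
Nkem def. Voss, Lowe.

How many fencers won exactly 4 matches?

1

Win totals: Lowe 3, Voss 0, Gupta 4, Nkem 2, Abara 3, Sato 3.
Exactly 4: Gupta — 1 fencer.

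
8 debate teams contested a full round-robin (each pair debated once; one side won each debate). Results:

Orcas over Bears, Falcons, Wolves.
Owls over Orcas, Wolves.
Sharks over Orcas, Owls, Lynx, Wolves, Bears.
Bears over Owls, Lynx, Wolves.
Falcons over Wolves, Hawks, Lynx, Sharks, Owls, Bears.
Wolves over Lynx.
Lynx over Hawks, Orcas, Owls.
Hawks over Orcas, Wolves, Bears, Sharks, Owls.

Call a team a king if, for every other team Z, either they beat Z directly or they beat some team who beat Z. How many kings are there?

Orcas reaches everyone (king).
Sharks reaches everyone (king).
Falcons reaches everyone (king).
Wolves cannot reach Sharks, Falcons, Bears in two steps.
Bears cannot reach Sharks, Falcons in two steps.
Lynx reaches everyone (king).
Owls cannot reach Sharks, Hawks in two steps.
Hawks reaches everyone (king).
Kings: Orcas, Sharks, Falcons, Lynx, Hawks — 5.

5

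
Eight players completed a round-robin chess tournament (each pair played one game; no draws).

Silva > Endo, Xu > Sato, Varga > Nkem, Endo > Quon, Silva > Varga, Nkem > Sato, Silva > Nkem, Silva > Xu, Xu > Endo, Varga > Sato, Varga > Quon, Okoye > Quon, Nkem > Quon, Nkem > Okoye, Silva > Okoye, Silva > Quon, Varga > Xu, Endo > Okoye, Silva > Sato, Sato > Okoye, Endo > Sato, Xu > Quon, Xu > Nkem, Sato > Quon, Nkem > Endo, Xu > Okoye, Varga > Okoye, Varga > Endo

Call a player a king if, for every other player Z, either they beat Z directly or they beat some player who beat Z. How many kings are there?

1

Quon cannot reach Okoye, Sato, Nkem, Endo, Silva, Xu, Varga in two steps.
Okoye cannot reach Sato, Nkem, Endo, Silva, Xu, Varga in two steps.
Sato cannot reach Nkem, Endo, Silva, Xu, Varga in two steps.
Nkem cannot reach Silva, Xu, Varga in two steps.
Endo cannot reach Nkem, Silva, Xu, Varga in two steps.
Silva reaches everyone (king).
Xu cannot reach Silva, Varga in two steps.
Varga cannot reach Silva in two steps.
Kings: Silva — 1.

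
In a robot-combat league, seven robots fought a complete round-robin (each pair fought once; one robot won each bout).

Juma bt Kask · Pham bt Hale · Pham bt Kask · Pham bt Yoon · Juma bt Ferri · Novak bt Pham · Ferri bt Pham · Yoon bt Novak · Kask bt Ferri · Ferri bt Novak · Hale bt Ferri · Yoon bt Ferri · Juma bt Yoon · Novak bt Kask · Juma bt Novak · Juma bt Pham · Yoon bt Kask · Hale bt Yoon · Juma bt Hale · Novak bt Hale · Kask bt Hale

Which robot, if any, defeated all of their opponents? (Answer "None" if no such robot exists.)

Juma has 6 wins out of 6 opponents — a perfect record.

Juma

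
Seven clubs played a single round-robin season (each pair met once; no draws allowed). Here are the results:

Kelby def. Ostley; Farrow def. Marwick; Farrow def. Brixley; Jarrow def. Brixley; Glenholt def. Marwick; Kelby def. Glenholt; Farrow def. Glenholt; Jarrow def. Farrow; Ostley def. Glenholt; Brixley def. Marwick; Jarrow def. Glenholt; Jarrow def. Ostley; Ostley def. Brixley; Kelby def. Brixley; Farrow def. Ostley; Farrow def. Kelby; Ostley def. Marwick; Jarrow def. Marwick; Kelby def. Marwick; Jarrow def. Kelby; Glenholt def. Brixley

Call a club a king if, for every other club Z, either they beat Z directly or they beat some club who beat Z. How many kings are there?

Kelby cannot reach Farrow, Jarrow in two steps.
Farrow cannot reach Jarrow in two steps.
Brixley cannot reach Kelby, Farrow, Ostley, Glenholt, Jarrow in two steps.
Ostley cannot reach Kelby, Farrow, Jarrow in two steps.
Glenholt cannot reach Kelby, Farrow, Ostley, Jarrow in two steps.
Jarrow reaches everyone (king).
Marwick cannot reach Kelby, Farrow, Brixley, Ostley, Glenholt, Jarrow in two steps.
Kings: Jarrow — 1.

1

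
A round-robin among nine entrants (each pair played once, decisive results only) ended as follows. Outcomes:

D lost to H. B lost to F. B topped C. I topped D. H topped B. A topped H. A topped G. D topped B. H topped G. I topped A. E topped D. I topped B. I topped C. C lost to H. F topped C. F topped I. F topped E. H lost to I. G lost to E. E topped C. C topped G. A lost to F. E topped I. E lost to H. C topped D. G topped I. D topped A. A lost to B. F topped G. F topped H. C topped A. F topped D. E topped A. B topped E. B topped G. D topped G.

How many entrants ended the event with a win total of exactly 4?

Win totals: A 2, B 4, C 3, D 3, E 5, F 8, G 1, H 5, I 5.
Exactly 4: B — 1 entrant.

1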